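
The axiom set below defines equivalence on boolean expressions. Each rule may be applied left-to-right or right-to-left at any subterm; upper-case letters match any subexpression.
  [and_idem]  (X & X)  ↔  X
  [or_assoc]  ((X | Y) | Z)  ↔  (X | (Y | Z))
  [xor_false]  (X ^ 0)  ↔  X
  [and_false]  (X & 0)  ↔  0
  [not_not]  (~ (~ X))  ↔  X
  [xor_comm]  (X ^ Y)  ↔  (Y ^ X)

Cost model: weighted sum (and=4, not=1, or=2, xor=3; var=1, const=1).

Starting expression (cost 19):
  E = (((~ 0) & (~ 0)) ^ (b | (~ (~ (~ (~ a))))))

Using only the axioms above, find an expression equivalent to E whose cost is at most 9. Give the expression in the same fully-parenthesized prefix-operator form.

((~ 0) ^ (b | a))   [cost 9]

(1) ((~ 0) & (~ 0))  =[and_idem →]=  (~ 0)    ⊢ ((~ 0) ^ (b | (~ (~ (~ (~ a))))))
(2) (~ (~ (~ (~ a))))  =[not_not →]=  (~ (~ a))    ⊢ ((~ 0) ^ (b | (~ (~ a))))
(3) (~ (~ a))  =[not_not →]=  a    ⊢ cost 9, within 9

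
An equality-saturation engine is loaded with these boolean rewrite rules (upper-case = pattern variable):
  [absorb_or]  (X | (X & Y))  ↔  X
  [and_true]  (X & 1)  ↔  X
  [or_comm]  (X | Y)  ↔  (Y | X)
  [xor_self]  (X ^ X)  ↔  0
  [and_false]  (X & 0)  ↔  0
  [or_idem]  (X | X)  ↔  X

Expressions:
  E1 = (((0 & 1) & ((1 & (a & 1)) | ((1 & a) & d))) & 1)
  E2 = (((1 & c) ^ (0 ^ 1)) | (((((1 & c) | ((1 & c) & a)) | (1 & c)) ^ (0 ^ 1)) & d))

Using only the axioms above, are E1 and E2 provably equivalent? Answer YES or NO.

All listed rules preserve value, hence provable equivalence implies equal values everywhere; look for a separating assignment.
a=0, c=0, d=0 gives E1 ↦ 0, E2 ↦ 1; values differ ⇒ not provably equivalent.

NO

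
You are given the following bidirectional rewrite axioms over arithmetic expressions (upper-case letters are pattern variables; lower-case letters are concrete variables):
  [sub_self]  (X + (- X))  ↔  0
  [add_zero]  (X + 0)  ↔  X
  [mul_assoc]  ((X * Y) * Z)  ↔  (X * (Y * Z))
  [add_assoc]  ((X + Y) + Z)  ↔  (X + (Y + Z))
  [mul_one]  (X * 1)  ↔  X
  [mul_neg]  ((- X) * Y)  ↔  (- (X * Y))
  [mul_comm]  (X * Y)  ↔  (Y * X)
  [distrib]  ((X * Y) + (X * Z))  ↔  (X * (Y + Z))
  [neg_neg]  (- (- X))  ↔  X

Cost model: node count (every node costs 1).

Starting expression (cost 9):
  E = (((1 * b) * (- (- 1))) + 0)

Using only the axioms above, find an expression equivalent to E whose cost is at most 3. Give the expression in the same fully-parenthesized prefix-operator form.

(1 * b)   [cost 3]

1. [add_zero →] (((1 * b) * (- (- 1))) + 0)  →  ((1 * b) * (- (- 1)))
2. [neg_neg →] (- (- 1))  →  1;  E = ((1 * b) * 1)
3. [mul_one →] ((1 * b) * 1)  →  (1 * b);  cost 3 ≤ 3, done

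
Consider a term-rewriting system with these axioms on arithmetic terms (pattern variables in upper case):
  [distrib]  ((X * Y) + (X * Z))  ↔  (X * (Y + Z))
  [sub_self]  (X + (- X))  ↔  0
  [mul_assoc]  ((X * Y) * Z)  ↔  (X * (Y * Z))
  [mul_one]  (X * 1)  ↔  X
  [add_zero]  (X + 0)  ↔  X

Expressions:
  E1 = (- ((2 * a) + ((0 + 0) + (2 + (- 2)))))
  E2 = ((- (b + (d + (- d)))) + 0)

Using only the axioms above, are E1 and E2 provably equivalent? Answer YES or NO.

NO

All listed rules preserve value, hence provable equivalence implies equal values everywhere; look for a separating assignment.
a=0, b=1, d=0 gives E1 ↦ 0, E2 ↦ -1; values differ ⇒ not provably equivalent.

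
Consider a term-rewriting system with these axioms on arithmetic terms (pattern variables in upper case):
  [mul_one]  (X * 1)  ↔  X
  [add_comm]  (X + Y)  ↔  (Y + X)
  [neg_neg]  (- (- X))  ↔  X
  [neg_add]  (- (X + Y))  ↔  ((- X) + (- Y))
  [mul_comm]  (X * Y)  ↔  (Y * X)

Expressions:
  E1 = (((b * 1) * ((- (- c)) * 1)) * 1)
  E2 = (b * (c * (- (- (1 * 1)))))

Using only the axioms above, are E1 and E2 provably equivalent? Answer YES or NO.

YES

step 1: mul_one (→) rewrites ((- (- c)) * 1) into (- (- c)), now (((b * 1) * (- (- c))) * 1)
step 2: mul_one (→) rewrites (((b * 1) * (- (- c))) * 1) into ((b * 1) * (- (- c)))
step 3: mul_one (→) rewrites (b * 1) into b, now (b * (- (- c)))
step 4: neg_neg (→) rewrites (- (- c)) into c, now (b * c)
step 5: mul_one (←) rewrites c into (c * 1), now (b * (c * 1))
step 6: neg_neg (←) rewrites 1 into (- (- 1)), now (b * (c * (- (- 1))))
step 7: mul_one (←) rewrites 1 into (1 * 1), which is E2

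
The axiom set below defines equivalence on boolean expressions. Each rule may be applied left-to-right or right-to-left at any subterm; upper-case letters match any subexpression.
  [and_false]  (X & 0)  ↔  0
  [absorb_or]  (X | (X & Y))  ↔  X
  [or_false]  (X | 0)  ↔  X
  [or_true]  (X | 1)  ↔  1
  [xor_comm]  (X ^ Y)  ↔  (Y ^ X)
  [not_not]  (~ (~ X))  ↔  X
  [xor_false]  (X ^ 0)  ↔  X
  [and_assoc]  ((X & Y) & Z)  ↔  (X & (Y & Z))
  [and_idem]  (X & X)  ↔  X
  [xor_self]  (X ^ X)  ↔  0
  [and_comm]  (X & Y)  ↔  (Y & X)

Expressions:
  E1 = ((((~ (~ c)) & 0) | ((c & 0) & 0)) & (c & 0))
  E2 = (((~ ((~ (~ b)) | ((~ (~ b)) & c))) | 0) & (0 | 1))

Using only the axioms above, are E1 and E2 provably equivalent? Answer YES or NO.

NO

Every axiom is a valid identity, so a rewrite proof would force E1 and E2 to agree under every assignment.
At b=0, c=0: E1 = 0 but E2 = 1; they differ, so no derivation exists.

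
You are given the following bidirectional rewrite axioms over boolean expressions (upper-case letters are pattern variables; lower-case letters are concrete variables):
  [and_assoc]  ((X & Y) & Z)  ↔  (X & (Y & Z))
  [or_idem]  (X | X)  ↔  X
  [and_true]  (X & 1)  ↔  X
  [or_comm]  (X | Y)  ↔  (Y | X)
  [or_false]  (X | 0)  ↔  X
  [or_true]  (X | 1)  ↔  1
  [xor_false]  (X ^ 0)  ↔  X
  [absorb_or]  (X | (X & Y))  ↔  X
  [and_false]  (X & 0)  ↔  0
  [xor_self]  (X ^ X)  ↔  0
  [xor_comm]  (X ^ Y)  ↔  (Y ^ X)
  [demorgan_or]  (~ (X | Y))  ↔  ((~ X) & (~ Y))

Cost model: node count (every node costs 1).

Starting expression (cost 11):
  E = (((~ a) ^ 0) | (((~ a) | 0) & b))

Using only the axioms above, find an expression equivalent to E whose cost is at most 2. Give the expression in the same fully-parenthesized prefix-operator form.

(~ a)   [cost 2]

(1) ((~ a) ^ 0)  =[xor_false →]=  (~ a)    ⊢ ((~ a) | (((~ a) | 0) & b))
(2) ((~ a) | 0)  =[or_false →]=  (~ a)    ⊢ ((~ a) | ((~ a) & b))
(3) ((~ a) | ((~ a) & b))  =[absorb_or →]=  (~ a)    ⊢ cost 2, within 2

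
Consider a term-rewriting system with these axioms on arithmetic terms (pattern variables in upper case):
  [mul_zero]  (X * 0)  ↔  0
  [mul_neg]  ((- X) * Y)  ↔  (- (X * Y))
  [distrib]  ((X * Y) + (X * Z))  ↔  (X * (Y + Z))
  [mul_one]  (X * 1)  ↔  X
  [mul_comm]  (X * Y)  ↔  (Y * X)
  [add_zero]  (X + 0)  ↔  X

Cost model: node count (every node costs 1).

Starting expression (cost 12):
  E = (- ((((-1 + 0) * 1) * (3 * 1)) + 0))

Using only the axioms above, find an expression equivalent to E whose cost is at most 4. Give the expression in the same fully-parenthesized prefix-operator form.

step 1: add_zero (→) rewrites ((((-1 + 0) * 1) * (3 * 1)) + 0) into (((-1 + 0) * 1) * (3 * 1)), now (- (((-1 + 0) * 1) * (3 * 1)))
step 2: add_zero (→) rewrites (-1 + 0) into -1, now (- ((-1 * 1) * (3 * 1)))
step 3: mul_one (→) rewrites (3 * 1) into 3, now (- ((-1 * 1) * 3))
step 4: mul_one (→) rewrites (-1 * 1) into -1, reaching cost 4 (bound 4)

(- (-1 * 3))   [cost 4]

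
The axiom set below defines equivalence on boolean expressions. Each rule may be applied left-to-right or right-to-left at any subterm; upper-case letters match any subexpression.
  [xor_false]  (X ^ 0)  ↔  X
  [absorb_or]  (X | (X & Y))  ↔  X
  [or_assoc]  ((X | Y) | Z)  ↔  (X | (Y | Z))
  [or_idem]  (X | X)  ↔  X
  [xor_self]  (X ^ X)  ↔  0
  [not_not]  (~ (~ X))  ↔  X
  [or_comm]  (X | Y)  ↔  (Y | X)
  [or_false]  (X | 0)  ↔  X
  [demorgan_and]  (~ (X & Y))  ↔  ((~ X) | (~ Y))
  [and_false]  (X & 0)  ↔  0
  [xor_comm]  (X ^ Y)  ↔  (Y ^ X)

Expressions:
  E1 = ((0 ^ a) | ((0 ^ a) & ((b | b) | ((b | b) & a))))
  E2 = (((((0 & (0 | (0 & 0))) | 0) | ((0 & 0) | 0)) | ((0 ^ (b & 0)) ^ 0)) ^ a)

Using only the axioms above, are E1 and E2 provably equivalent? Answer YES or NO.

YES

1. [absorb_or →] ((b | b) | ((b | b) & a))  →  (b | b);  E1 = ((0 ^ a) | ((0 ^ a) & (b | b)))
2. [or_idem →] (b | b)  →  b;  E1 = ((0 ^ a) | ((0 ^ a) & b))
3. [absorb_or →] ((0 ^ a) | ((0 ^ a) & b))  →  (0 ^ a)
4. [and_false ←] 0  →  (0 & 0);  E1 = ((0 & 0) ^ a)
5. [or_false ←] (0 & 0)  →  ((0 & 0) | 0);  E1 = (((0 & 0) | 0) ^ a)
6. [or_false ←] (0 & 0)  →  ((0 & 0) | 0);  E1 = ((((0 & 0) | 0) | 0) ^ a)
7. [xor_false ←] 0  →  (0 ^ 0);  E1 = ((((0 & 0) | 0) | (0 ^ 0)) ^ a)
8. [and_false ←] 0  →  (b & 0);  E1 = ((((0 & 0) | 0) | (0 ^ (b & 0))) ^ a)
9. [or_idem ←] ((0 & 0) | 0)  →  (((0 & 0) | 0) | ((0 & 0) | 0));  E1 = (((((0 & 0) | 0) | ((0 & 0) | 0)) | (0 ^ (b & 0))) ^ a)
10. [xor_false ←] (0 ^ (b & 0))  →  ((0 ^ (b & 0)) ^ 0);  E1 = (((((0 & 0) | 0) | ((0 & 0) | 0)) | ((0 ^ (b & 0)) ^ 0)) ^ a)
11. [absorb_or ←] 0  →  (0 | (0 & 0));  this is E2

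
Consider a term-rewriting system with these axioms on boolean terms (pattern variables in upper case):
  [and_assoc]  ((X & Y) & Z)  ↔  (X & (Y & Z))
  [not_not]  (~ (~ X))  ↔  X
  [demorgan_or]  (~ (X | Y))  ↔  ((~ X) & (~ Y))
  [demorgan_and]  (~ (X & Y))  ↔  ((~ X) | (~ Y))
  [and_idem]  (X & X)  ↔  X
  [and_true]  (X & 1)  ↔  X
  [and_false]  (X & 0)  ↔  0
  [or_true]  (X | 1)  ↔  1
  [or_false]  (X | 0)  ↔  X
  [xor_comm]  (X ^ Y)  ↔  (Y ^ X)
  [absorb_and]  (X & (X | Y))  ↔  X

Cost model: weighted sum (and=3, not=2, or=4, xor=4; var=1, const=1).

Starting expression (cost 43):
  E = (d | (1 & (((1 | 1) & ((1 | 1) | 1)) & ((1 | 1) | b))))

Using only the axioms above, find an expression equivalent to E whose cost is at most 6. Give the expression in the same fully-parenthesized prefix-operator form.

(d | 1)   [cost 6]

1. [absorb_and →] ((1 | 1) & ((1 | 1) | 1))  →  (1 | 1);  E = (d | (1 & ((1 | 1) & ((1 | 1) | b))))
2. [absorb_and →] ((1 | 1) & ((1 | 1) | b))  →  (1 | 1);  E = (d | (1 & (1 | 1)))
3. [absorb_and →] (1 & (1 | 1))  →  1;  cost 6 ≤ 6, done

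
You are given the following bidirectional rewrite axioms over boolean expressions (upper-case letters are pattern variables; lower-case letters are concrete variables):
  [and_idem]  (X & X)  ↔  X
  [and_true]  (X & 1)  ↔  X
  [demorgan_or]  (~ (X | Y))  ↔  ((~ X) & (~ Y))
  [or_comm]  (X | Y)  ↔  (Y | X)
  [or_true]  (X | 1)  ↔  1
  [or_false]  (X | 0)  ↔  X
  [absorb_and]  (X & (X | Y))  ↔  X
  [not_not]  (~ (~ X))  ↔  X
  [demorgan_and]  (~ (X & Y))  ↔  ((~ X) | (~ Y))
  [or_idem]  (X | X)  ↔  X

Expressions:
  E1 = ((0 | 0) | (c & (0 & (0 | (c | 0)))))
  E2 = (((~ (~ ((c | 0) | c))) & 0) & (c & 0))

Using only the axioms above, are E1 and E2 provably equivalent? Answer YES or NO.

YES

step 1: or_false (→) rewrites (c | 0) into c, now ((0 | 0) | (c & (0 & (0 | c))))
step 2: absorb_and (→) rewrites (0 & (0 | c)) into 0, now ((0 | 0) | (c & 0))
step 3: or_false (→) rewrites (0 | 0) into 0, now (0 | (c & 0))
step 4: or_comm (→) rewrites (0 | (c & 0)) into ((c & 0) | 0)
step 5: or_false (→) rewrites ((c & 0) | 0) into (c & 0)
step 6: and_idem (←) rewrites (c & 0) into ((c & 0) & (c & 0))
step 7: or_idem (←) rewrites c into (c | c), now (((c | c) & 0) & (c & 0))
step 8: or_false (←) rewrites c into (c | 0), now ((((c | 0) | c) & 0) & (c & 0))
step 9: not_not (←) rewrites ((c | 0) | c) into (~ (~ ((c | 0) | c))), which is E2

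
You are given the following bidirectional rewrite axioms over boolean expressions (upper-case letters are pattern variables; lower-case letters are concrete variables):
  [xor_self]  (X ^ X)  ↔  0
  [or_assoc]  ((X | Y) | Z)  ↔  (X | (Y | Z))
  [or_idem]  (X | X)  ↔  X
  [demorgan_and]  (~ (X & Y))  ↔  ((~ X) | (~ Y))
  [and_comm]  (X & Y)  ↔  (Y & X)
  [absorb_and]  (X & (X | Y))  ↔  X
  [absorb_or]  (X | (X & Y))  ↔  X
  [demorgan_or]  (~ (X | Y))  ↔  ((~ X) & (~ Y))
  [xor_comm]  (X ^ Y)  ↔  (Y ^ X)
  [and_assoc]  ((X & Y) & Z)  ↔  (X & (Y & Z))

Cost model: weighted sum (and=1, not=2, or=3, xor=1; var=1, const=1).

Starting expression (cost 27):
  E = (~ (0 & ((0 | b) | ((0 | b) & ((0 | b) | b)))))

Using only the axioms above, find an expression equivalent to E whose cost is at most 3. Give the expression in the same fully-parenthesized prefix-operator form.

(~ 0)   [cost 3]

1. [absorb_and →] ((0 | b) & ((0 | b) | b))  →  (0 | b);  E = (~ (0 & ((0 | b) | (0 | b))))
2. [or_idem →] ((0 | b) | (0 | b))  →  (0 | b);  E = (~ (0 & (0 | b)))
3. [absorb_and →] (0 & (0 | b))  →  0;  cost 3 ≤ 3, done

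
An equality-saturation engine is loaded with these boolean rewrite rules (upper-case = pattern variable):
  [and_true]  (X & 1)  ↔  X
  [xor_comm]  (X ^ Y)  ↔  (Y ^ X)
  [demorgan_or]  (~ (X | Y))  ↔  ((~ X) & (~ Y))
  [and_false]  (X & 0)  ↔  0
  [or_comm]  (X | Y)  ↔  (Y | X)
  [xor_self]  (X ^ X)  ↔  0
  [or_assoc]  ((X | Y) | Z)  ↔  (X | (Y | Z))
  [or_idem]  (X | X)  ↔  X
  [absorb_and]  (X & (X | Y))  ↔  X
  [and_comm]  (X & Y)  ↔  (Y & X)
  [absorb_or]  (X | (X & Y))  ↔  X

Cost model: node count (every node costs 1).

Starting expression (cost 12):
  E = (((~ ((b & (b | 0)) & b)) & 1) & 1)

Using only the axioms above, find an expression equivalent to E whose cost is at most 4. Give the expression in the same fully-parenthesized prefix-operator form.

(~ (b & b))   [cost 4]

step 1: and_true (→) rewrites ((~ ((b & (b | 0)) & b)) & 1) into (~ ((b & (b | 0)) & b)), now ((~ ((b & (b | 0)) & b)) & 1)
step 2: and_true (→) rewrites ((~ ((b & (b | 0)) & b)) & 1) into (~ ((b & (b | 0)) & b))
step 3: absorb_and (→) rewrites (b & (b | 0)) into b, reaching cost 4 (bound 4)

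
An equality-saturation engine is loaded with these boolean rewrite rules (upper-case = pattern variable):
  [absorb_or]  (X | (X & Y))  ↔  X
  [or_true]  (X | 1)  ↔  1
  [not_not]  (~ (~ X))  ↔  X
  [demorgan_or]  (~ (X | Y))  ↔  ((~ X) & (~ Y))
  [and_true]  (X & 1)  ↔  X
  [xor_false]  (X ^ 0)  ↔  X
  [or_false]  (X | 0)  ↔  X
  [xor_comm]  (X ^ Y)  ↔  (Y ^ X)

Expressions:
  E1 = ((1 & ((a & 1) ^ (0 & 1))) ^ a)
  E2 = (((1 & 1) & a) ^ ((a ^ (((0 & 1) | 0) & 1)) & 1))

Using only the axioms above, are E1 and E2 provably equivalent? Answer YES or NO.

step 1: and_true (→) rewrites (0 & 1) into 0, now ((1 & ((a & 1) ^ 0)) ^ a)
step 2: xor_false (→) rewrites ((a & 1) ^ 0) into (a & 1), now ((1 & (a & 1)) ^ a)
step 3: and_true (→) rewrites (a & 1) into a, now ((1 & a) ^ a)
step 4: xor_false (←) rewrites a into (a ^ 0), now ((1 & a) ^ (a ^ 0))
step 5: and_true (←) rewrites 0 into (0 & 1), now ((1 & a) ^ (a ^ (0 & 1)))
step 6: and_true (←) rewrites (a ^ (0 & 1)) into ((a ^ (0 & 1)) & 1), now ((1 & a) ^ ((a ^ (0 & 1)) & 1))
step 7: and_true (←) rewrites 1 into (1 & 1), now (((1 & 1) & a) ^ ((a ^ (0 & 1)) & 1))
step 8: and_true (←) rewrites 0 into (0 & 1), now (((1 & 1) & a) ^ ((a ^ ((0 & 1) & 1)) & 1))
step 9: or_false (←) rewrites (0 & 1) into ((0 & 1) | 0), which is E2

YES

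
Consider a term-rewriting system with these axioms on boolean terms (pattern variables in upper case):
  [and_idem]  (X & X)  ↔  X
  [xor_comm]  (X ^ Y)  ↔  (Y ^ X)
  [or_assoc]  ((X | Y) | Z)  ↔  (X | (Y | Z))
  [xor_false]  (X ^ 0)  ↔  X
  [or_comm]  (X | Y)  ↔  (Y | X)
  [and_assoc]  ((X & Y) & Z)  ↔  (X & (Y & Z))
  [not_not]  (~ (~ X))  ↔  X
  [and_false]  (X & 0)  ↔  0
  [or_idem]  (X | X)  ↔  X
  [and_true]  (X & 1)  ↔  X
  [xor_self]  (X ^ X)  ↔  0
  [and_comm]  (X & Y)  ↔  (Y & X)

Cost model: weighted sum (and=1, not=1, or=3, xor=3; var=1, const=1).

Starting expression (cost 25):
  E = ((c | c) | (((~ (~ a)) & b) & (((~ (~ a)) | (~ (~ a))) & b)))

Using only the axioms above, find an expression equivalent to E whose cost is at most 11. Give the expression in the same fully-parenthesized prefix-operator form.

((c | c) | (a & b))   [cost 11]

(1) ((~ (~ a)) | (~ (~ a)))  =[or_idem →]=  (~ (~ a))    ⊢ ((c | c) | (((~ (~ a)) & b) & ((~ (~ a)) & b)))
(2) (((~ (~ a)) & b) & ((~ (~ a)) & b))  =[and_idem →]=  ((~ (~ a)) & b)    ⊢ ((c | c) | ((~ (~ a)) & b))
(3) (~ (~ a))  =[not_not →]=  a    ⊢ cost 11, within 11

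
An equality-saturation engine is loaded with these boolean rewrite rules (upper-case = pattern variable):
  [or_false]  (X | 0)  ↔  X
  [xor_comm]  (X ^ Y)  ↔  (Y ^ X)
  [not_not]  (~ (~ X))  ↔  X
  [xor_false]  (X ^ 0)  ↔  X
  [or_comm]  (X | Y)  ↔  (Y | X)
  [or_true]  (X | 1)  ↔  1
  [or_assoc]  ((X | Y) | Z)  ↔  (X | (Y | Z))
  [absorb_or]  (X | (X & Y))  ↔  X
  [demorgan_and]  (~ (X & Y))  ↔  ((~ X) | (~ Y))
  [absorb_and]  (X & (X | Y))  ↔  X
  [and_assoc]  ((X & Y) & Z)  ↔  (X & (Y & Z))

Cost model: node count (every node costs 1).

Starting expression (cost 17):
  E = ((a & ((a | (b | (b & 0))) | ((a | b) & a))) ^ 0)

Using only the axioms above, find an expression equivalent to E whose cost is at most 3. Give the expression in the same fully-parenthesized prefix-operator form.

(a ^ 0)   [cost 3]

1. [absorb_or →] (b | (b & 0))  →  b;  E = ((a & ((a | b) | ((a | b) & a))) ^ 0)
2. [absorb_or →] ((a | b) | ((a | b) & a))  →  (a | b);  E = ((a & (a | b)) ^ 0)
3. [absorb_and →] (a & (a | b))  →  a;  cost 3 ≤ 3, done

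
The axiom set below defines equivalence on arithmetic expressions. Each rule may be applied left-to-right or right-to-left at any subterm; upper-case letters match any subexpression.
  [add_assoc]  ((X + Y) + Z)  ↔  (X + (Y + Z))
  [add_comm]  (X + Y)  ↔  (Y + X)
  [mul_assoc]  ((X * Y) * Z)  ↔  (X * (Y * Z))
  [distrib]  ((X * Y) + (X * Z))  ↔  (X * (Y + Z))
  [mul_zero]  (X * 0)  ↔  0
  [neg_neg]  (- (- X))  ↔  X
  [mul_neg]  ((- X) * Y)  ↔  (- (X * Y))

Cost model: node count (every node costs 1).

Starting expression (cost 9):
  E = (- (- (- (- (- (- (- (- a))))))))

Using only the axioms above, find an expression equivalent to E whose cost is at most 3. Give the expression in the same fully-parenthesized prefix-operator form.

step 1: neg_neg (→) rewrites (- (- (- (- (- (- a)))))) into (- (- (- (- a)))), now (- (- (- (- (- (- a))))))
step 2: neg_neg (→) rewrites (- (- (- a))) into (- a), now (- (- (- (- a))))
step 3: neg_neg (→) rewrites (- (- (- a))) into (- a), reaching cost 3 (bound 3)

(- (- a))   [cost 3]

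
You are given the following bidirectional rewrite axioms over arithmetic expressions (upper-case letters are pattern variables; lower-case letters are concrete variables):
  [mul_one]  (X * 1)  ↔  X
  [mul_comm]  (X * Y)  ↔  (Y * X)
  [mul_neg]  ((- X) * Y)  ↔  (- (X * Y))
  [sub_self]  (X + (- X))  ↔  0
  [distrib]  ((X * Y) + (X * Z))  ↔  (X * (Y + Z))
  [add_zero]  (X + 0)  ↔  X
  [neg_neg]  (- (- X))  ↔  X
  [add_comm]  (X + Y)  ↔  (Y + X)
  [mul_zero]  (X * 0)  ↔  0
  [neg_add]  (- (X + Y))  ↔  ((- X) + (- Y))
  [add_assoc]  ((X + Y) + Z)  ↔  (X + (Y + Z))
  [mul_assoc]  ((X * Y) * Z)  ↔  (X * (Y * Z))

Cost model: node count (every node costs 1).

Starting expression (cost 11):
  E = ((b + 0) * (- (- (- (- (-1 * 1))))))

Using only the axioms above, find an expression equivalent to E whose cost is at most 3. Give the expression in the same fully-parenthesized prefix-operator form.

(b * -1)   [cost 3]

step 1: neg_neg (→) rewrites (- (- (-1 * 1))) into (-1 * 1), now ((b + 0) * (- (- (-1 * 1))))
step 2: mul_one (→) rewrites (-1 * 1) into -1, now ((b + 0) * (- (- -1)))
step 3: add_zero (→) rewrites (b + 0) into b, now (b * (- (- -1)))
step 4: neg_neg (→) rewrites (- (- -1)) into -1, reaching cost 3 (bound 3)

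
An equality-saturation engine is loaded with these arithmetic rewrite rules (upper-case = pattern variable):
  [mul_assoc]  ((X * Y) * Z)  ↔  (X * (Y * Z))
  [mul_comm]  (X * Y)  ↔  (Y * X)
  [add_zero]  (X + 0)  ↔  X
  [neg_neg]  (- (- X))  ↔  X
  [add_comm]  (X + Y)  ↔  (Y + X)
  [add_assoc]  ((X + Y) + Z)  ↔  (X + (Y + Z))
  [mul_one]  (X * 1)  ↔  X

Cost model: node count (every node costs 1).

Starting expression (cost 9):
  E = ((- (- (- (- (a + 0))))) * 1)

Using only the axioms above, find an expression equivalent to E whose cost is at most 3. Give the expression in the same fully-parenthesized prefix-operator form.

(- (- a))   [cost 3]

1. [neg_neg →] (- (- (- (- (a + 0)))))  →  (- (- (a + 0)));  E = ((- (- (a + 0))) * 1)
2. [add_zero →] (a + 0)  →  a;  E = ((- (- a)) * 1)
3. [mul_one →] ((- (- a)) * 1)  →  (- (- a));  cost 3 ≤ 3, done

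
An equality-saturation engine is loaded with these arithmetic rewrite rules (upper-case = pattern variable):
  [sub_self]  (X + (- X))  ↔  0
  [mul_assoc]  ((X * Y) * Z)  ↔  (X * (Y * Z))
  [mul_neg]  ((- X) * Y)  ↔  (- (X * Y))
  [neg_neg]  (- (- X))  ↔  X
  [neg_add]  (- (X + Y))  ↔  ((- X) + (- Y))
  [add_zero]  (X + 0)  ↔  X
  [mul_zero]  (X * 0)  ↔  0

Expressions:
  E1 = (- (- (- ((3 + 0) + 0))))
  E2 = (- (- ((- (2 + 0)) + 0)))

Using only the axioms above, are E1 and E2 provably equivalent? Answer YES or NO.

NO

The axioms are sound identities: if E1 ↔* E2 then E1 and E2 evaluate identically under any assignment.
Under the empty assignment (no variables occur): E1 evaluates to -3, E2 to -2. Distinct ⇒ no rewrite sequence connects them.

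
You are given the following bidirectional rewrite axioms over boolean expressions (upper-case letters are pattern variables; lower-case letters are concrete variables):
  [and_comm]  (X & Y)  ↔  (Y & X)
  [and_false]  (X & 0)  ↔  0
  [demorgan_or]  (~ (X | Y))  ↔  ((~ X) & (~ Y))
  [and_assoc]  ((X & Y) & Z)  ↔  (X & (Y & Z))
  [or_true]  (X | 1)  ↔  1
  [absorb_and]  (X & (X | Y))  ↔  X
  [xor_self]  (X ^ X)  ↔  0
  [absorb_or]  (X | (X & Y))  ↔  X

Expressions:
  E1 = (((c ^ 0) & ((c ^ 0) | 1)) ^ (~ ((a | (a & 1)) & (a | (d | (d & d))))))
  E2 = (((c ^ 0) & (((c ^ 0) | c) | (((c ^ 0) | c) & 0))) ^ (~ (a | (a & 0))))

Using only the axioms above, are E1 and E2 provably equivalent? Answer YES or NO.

1. [absorb_or →] (d | (d & d))  →  d;  E1 = (((c ^ 0) & ((c ^ 0) | 1)) ^ (~ ((a | (a & 1)) & (a | d))))
2. [absorb_and →] ((c ^ 0) & ((c ^ 0) | 1))  →  (c ^ 0);  E1 = ((c ^ 0) ^ (~ ((a | (a & 1)) & (a | d))))
3. [absorb_or →] (a | (a & 1))  →  a;  E1 = ((c ^ 0) ^ (~ (a & (a | d))))
4. [absorb_and →] (a & (a | d))  →  a;  E1 = ((c ^ 0) ^ (~ a))
5. [absorb_or ←] a  →  (a | (a & 0));  E1 = ((c ^ 0) ^ (~ (a | (a & 0))))
6. [absorb_and ←] (c ^ 0)  →  ((c ^ 0) & ((c ^ 0) | c));  E1 = (((c ^ 0) & ((c ^ 0) | c)) ^ (~ (a | (a & 0))))
7. [absorb_or ←] ((c ^ 0) | c)  →  (((c ^ 0) | c) | (((c ^ 0) | c) & 0));  this is E2

YES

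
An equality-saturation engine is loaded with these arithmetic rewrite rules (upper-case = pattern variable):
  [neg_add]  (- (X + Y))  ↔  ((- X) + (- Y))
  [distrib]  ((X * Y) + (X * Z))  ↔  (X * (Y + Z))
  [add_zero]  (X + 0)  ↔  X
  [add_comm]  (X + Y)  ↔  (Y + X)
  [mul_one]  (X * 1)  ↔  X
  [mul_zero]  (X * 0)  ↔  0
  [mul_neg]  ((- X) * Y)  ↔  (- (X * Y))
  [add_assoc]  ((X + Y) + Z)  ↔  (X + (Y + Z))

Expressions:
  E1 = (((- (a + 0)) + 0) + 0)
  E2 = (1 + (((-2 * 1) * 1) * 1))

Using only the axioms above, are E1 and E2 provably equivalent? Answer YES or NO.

Every axiom is a valid identity, so a rewrite proof would force E1 and E2 to agree under every assignment.
At a=0: E1 = 0 but E2 = -1; they differ, so no derivation exists.

NO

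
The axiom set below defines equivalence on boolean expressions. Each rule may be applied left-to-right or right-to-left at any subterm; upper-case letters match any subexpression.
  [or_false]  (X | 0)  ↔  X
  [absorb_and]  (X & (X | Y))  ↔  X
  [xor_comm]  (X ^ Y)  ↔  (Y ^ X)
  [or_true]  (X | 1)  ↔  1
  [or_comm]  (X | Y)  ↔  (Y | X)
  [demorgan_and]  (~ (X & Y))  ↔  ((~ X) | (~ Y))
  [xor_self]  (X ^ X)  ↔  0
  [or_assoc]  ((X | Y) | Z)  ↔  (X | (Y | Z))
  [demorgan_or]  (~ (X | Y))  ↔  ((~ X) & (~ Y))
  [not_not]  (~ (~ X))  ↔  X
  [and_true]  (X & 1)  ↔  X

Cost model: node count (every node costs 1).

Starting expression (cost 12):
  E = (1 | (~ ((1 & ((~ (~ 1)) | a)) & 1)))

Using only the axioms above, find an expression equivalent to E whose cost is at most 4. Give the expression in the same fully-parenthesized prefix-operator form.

1. [not_not →] (~ (~ 1))  →  1;  E = (1 | (~ ((1 & (1 | a)) & 1)))
2. [and_true →] ((1 & (1 | a)) & 1)  →  (1 & (1 | a));  E = (1 | (~ (1 & (1 | a))))
3. [absorb_and →] (1 & (1 | a))  →  1;  cost 4 ≤ 4, done

(1 | (~ 1))   [cost 4]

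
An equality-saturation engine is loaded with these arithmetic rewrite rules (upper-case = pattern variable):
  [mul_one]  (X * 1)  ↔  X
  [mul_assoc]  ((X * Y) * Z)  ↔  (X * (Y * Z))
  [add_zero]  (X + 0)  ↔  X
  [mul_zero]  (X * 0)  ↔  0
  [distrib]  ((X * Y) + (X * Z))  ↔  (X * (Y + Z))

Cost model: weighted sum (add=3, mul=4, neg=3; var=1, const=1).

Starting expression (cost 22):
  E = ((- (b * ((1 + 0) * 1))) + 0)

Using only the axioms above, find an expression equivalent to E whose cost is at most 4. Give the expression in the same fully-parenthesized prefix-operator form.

(1) (1 + 0)  =[add_zero →]=  1    ⊢ ((- (b * (1 * 1))) + 0)
(2) (1 * 1)  =[mul_one →]=  1    ⊢ ((- (b * 1)) + 0)
(3) ((- (b * 1)) + 0)  =[add_zero →]=  (- (b * 1))
(4) (b * 1)  =[mul_one →]=  b    ⊢ cost 4, within 4

(- b)   [cost 4]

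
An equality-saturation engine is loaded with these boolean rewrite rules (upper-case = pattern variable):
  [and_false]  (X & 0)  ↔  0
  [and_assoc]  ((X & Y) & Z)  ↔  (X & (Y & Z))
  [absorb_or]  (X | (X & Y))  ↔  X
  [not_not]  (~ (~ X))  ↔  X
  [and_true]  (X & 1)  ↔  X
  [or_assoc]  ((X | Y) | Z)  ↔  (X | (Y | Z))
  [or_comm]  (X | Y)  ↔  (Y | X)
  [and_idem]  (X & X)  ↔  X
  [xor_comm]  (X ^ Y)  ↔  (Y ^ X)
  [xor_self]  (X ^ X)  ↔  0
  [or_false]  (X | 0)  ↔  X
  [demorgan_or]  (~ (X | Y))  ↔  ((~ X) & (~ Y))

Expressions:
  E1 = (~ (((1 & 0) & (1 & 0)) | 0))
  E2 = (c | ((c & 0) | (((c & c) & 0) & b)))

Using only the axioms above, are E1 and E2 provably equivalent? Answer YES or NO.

NO

All listed rules preserve value, hence provable equivalence implies equal values everywhere; look for a separating assignment.
b=0, c=0 gives E1 ↦ 1, E2 ↦ 0; values differ ⇒ not provably equivalent.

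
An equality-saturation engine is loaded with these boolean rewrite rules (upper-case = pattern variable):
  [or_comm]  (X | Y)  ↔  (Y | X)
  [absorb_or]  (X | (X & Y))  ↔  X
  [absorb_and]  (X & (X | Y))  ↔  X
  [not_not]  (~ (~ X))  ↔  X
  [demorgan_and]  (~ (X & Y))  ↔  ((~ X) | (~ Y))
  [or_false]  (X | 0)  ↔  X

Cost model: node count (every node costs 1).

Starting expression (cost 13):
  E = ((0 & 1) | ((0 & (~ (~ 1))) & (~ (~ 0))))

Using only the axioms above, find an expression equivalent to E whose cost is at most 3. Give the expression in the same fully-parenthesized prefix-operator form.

1. [not_not →] (~ (~ 0))  →  0;  E = ((0 & 1) | ((0 & (~ (~ 1))) & 0))
2. [not_not →] (~ (~ 1))  →  1;  E = ((0 & 1) | ((0 & 1) & 0))
3. [absorb_or →] ((0 & 1) | ((0 & 1) & 0))  →  (0 & 1);  cost 3 ≤ 3, done

(0 & 1)   [cost 3]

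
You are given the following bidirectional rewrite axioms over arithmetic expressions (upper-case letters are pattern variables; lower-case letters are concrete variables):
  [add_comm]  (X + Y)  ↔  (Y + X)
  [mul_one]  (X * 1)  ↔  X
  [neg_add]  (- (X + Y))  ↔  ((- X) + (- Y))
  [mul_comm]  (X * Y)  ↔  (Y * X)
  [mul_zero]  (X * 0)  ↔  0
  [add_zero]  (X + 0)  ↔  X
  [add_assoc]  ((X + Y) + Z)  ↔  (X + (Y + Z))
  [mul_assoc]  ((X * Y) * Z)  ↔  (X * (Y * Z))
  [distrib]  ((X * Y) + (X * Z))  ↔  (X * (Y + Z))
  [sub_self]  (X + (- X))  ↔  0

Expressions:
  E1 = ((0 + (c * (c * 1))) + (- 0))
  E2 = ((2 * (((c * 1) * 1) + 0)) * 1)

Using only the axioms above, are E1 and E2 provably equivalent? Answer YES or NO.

All listed rules preserve value, hence provable equivalence implies equal values everywhere; look for a separating assignment.
c=1 gives E1 ↦ 1, E2 ↦ 2; values differ ⇒ not provably equivalent.

NO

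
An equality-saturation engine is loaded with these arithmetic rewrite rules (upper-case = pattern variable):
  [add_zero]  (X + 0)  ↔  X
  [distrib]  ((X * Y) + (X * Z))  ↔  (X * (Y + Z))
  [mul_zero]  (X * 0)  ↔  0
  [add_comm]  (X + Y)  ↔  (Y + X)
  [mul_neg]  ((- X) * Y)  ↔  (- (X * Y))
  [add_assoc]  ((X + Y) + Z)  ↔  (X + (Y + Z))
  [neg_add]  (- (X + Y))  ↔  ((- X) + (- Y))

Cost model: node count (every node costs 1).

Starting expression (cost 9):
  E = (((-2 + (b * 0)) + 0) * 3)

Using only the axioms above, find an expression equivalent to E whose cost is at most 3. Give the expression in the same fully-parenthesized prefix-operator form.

(1) (b * 0)  =[mul_zero →]=  0    ⊢ (((-2 + 0) + 0) * 3)
(2) (-2 + 0)  =[add_zero →]=  -2    ⊢ ((-2 + 0) * 3)
(3) (-2 + 0)  =[add_zero →]=  -2    ⊢ cost 3, within 3

(-2 * 3)   [cost 3]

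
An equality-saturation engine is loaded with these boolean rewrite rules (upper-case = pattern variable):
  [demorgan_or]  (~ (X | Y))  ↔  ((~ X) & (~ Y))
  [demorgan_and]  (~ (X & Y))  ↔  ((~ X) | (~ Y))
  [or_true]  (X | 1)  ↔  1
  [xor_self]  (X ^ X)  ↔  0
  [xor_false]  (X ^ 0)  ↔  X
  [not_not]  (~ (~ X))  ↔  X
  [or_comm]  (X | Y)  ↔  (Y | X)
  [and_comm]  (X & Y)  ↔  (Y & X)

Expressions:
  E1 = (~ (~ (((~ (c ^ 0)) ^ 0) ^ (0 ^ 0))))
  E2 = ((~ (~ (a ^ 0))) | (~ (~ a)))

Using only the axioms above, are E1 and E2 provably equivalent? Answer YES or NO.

NO

All listed rules preserve value, hence provable equivalence implies equal values everywhere; look for a separating assignment.
a=0, c=0 gives E1 ↦ 1, E2 ↦ 0; values differ ⇒ not provably equivalent.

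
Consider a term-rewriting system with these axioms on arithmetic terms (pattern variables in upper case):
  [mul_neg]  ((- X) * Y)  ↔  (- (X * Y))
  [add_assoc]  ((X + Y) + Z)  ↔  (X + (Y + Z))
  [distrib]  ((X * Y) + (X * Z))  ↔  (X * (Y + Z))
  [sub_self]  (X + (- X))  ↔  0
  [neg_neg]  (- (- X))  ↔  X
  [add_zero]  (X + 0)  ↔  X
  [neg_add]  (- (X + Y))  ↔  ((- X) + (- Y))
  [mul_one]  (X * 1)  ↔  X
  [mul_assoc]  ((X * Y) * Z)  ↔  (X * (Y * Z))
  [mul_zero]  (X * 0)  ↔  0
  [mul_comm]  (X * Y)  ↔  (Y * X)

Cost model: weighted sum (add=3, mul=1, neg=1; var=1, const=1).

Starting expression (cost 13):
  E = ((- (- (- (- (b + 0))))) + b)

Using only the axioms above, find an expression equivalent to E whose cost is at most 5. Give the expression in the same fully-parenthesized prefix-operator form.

(b + b)   [cost 5]

step 1: neg_neg (→) rewrites (- (- (- (b + 0)))) into (- (b + 0)), now ((- (- (b + 0))) + b)
step 2: neg_neg (→) rewrites (- (- (b + 0))) into (b + 0), now ((b + 0) + b)
step 3: add_zero (→) rewrites (b + 0) into b, reaching cost 5 (bound 5)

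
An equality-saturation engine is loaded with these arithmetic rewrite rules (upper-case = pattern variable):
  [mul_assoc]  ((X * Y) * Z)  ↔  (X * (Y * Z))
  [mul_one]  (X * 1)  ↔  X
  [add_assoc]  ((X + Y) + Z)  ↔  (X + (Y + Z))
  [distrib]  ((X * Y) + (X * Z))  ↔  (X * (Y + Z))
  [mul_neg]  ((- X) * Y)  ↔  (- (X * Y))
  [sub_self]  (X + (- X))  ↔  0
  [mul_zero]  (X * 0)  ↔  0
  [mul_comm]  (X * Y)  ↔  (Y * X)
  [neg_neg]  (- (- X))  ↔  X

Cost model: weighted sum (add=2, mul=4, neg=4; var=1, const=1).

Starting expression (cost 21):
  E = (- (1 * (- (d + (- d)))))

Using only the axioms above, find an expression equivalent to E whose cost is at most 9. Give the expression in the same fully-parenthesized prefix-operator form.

(- (- 0))   [cost 9]

(1) (1 * (- (d + (- d))))  =[mul_comm →]=  ((- (d + (- d))) * 1)    ⊢ (- ((- (d + (- d))) * 1))
(2) (d + (- d))  =[sub_self →]=  0    ⊢ (- ((- 0) * 1))
(3) ((- 0) * 1)  =[mul_one →]=  (- 0)    ⊢ cost 9, within 9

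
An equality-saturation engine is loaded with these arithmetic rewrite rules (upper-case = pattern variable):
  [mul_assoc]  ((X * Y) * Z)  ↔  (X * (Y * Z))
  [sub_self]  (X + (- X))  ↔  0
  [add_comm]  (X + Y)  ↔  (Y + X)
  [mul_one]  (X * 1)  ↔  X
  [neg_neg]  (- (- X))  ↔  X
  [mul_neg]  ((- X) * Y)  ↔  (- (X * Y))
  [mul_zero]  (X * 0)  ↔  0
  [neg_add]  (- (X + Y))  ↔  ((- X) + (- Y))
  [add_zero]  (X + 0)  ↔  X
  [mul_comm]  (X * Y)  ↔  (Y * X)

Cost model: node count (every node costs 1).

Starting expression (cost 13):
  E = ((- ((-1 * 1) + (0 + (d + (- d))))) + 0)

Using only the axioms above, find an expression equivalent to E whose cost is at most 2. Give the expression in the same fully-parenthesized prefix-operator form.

(1) ((- ((-1 * 1) + (0 + (d + (- d))))) + 0)  =[add_zero →]=  (- ((-1 * 1) + (0 + (d + (- d)))))
(2) (d + (- d))  =[sub_self →]=  0    ⊢ (- ((-1 * 1) + (0 + 0)))
(3) (0 + 0)  =[add_zero →]=  0    ⊢ (- ((-1 * 1) + 0))
(4) (-1 * 1)  =[mul_one →]=  -1    ⊢ (- (-1 + 0))
(5) (-1 + 0)  =[add_zero →]=  -1    ⊢ cost 2, within 2

(- -1)   [cost 2]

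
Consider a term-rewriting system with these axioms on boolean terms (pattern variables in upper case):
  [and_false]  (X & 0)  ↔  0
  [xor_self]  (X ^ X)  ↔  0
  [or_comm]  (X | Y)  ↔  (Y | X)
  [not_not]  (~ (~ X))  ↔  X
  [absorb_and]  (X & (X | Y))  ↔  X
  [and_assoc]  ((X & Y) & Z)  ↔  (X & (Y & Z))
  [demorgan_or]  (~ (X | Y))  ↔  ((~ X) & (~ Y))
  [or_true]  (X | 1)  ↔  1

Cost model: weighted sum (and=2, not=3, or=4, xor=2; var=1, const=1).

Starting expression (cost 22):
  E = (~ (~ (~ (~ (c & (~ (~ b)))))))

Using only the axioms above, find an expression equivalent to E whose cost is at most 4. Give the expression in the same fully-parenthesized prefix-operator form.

(c & b)   [cost 4]

(1) (~ (~ b))  =[not_not →]=  b    ⊢ (~ (~ (~ (~ (c & b)))))
(2) (~ (~ (~ (c & b))))  =[not_not →]=  (~ (c & b))    ⊢ (~ (~ (c & b)))
(3) (~ (~ (c & b)))  =[not_not →]=  (c & b)    ⊢ cost 4, within 4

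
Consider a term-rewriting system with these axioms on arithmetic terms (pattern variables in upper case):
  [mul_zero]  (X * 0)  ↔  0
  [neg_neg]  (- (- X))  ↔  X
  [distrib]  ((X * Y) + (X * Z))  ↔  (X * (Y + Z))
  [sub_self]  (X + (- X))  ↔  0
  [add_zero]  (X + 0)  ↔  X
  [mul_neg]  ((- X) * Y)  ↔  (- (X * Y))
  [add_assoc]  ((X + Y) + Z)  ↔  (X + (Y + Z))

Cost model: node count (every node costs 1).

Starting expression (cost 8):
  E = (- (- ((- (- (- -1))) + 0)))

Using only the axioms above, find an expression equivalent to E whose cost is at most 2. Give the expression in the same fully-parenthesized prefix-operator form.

(- -1)   [cost 2]

step 1: neg_neg (→) rewrites (- (- ((- (- (- -1))) + 0))) into ((- (- (- -1))) + 0)
step 2: add_zero (→) rewrites ((- (- (- -1))) + 0) into (- (- (- -1)))
step 3: neg_neg (→) rewrites (- (- -1)) into -1, reaching cost 2 (bound 2)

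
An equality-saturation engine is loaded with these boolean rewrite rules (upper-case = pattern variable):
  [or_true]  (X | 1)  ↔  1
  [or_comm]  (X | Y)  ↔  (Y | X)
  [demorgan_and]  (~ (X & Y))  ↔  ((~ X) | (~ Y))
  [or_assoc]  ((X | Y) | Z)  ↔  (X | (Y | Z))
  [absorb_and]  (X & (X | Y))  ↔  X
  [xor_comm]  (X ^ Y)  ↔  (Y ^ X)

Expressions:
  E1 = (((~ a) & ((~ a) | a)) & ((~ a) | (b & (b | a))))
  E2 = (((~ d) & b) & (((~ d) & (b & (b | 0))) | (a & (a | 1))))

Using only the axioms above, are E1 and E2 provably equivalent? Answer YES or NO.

The axioms are sound identities: if E1 ↔* E2 then E1 and E2 evaluate identically under any assignment.
Under a=0, b=0, d=0: E1 evaluates to 1, E2 to 0. Distinct ⇒ no rewrite sequence connects them.

NO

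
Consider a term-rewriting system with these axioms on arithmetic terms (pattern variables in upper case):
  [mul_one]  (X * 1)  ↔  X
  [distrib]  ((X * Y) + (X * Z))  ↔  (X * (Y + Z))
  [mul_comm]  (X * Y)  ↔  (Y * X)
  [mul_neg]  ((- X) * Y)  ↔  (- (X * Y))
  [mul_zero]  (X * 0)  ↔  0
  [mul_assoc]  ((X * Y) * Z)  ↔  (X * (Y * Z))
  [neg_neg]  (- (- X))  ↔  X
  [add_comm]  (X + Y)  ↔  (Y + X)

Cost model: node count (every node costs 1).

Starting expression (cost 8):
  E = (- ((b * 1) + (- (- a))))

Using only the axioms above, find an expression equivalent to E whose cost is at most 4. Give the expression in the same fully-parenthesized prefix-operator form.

(- (a + b))   [cost 4]

step 1: add_comm (→) rewrites ((b * 1) + (- (- a))) into ((- (- a)) + (b * 1)), now (- ((- (- a)) + (b * 1)))
step 2: mul_one (→) rewrites (b * 1) into b, now (- ((- (- a)) + b))
step 3: neg_neg (→) rewrites (- (- a)) into a, reaching cost 4 (bound 4)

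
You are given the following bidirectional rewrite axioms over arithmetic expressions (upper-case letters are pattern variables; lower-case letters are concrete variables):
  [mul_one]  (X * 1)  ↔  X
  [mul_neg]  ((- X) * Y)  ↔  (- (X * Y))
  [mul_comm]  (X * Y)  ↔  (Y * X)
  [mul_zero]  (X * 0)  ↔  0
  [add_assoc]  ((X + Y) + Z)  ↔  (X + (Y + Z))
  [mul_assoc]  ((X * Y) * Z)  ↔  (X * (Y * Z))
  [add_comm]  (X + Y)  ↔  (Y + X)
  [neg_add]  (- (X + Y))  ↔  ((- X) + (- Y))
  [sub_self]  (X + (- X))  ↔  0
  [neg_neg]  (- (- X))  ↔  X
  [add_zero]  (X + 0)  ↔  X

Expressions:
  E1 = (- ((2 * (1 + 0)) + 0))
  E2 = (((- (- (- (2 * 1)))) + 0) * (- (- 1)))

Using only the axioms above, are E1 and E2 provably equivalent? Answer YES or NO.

YES

(1) ((2 * (1 + 0)) + 0)  =[add_zero →]=  (2 * (1 + 0))    ⊢ (- (2 * (1 + 0)))
(2) (1 + 0)  =[add_zero →]=  1    ⊢ (- (2 * 1))
(3) (2 * 1)  =[mul_one →]=  2    ⊢ (- 2)
(4) (- 2)  =[neg_neg ←]=  (- (- (- 2)))
(5) 2  =[mul_one ←]=  (2 * 1)    ⊢ (- (- (- (2 * 1))))
(6) (- (- (- (2 * 1))))  =[mul_one ←]=  ((- (- (- (2 * 1)))) * 1)
(7) 1  =[neg_neg ←]=  (- (- 1))    ⊢ ((- (- (- (2 * 1)))) * (- (- 1)))
(8) (- (- (- (2 * 1))))  =[add_zero ←]=  ((- (- (- (2 * 1)))) + 0)    ⊢ E2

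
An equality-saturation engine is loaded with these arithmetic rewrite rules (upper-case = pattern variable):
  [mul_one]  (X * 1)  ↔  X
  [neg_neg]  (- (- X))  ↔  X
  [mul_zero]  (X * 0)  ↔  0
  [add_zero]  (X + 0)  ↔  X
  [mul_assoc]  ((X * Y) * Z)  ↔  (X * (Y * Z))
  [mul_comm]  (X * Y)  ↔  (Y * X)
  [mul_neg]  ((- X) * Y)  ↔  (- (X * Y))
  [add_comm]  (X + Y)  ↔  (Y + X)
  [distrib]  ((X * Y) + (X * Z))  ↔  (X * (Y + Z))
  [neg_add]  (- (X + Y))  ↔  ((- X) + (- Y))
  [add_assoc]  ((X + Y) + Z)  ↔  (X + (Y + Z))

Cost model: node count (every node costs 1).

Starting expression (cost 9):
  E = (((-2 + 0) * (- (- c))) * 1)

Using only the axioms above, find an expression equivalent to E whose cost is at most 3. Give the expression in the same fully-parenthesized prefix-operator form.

(-2 * c)   [cost 3]

step 1: neg_neg (→) rewrites (- (- c)) into c, now (((-2 + 0) * c) * 1)
step 2: mul_one (→) rewrites (((-2 + 0) * c) * 1) into ((-2 + 0) * c)
step 3: add_zero (→) rewrites (-2 + 0) into -2, reaching cost 3 (bound 3)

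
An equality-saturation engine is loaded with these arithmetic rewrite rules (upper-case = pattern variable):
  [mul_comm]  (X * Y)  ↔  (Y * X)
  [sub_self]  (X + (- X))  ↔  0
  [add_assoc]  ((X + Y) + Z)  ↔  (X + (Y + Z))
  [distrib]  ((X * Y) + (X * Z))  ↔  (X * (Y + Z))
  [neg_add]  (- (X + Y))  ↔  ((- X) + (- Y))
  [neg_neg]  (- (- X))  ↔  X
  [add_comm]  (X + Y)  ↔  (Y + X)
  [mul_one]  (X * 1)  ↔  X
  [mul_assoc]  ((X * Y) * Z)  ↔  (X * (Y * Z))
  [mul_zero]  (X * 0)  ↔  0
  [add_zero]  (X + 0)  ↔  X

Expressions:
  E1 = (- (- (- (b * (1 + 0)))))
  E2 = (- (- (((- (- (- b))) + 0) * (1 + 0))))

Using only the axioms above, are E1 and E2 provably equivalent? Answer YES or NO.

YES

(1) (1 + 0)  =[add_zero →]=  1    ⊢ (- (- (- (b * 1))))
(2) (b * 1)  =[mul_one →]=  b    ⊢ (- (- (- b)))
(3) (- (- b))  =[neg_neg →]=  b    ⊢ (- b)
(4) (- b)  =[mul_one ←]=  ((- b) * 1)
(5) (- b)  =[add_zero ←]=  ((- b) + 0)    ⊢ (((- b) + 0) * 1)
(6) b  =[neg_neg ←]=  (- (- b))    ⊢ (((- (- (- b))) + 0) * 1)
(7) 1  =[add_zero ←]=  (1 + 0)    ⊢ (((- (- (- b))) + 0) * (1 + 0))
(8) (((- (- (- b))) + 0) * (1 + 0))  =[neg_neg ←]=  (- (- (((- (- (- b))) + 0) * (1 + 0))))    ⊢ E2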